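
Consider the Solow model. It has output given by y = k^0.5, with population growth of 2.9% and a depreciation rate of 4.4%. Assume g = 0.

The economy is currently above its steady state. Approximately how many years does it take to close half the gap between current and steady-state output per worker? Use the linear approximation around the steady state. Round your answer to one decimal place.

about 19.0 years

Near the steady state the convergence rate is λ = (1 − α)(n + δ).
λ = (1 − 0.5) × 0.073 = 0.5 × 0.073 = 0.0365
Half-life = ln 2 / λ = 0.6931 / 0.0365 ≈ 18.99 years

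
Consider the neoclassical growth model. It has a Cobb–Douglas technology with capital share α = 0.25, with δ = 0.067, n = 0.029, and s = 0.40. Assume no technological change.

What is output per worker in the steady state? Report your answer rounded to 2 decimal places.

y* ≈ 1.61

Steady state requires s·f(k) = (n + δ)·k, i.e. s·k^α = (n + δ)·k.
Dividing both sides by k: k^(1−α) = s / (n + δ).
k^0.75 = 0.40 / (0.029 + 0.067) = 0.40 / 0.096 = 4.1667
k* = 4.1667^(1/0.75) ≈ 6.7049
y* = (k*)^α = 6.7049^0.25 ≈ 1.6092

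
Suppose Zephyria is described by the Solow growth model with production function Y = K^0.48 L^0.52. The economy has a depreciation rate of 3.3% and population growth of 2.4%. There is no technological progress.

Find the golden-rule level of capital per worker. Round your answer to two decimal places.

k_gold ≈ 60.19

The golden rule sets f'(k) = n + δ, i.e. α·k^(α−1) = n + δ.
So k^(1−α) = α / (n + δ) = 0.48 / 0.057 = 8.4211.
k_gold = 8.4211^(1/0.52) ≈ 60.1943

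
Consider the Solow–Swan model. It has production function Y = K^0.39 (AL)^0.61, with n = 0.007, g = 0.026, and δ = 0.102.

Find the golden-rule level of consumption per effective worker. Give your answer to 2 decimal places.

c_gold ≈ 1.20

At the golden rule, f'(k) = n + g + δ, so α·k^(α−1) = n + g + δ and k_gold = (α/(n + g + δ))^(1/(1−α)).
k_gold = (0.39/0.135)^(1/0.61) = 2.8889^1.6393 ≈ 5.6922
c_gold = f(k_gold) − (n + g + δ)·k_gold = 1.9704 − 0.135×5.6922 ≈ 1.2020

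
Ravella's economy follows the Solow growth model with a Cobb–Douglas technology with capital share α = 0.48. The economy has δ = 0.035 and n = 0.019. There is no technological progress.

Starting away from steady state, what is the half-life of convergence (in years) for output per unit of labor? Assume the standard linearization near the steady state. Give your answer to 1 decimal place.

Near the steady state the convergence rate is λ = (1 − α)(n + δ).
λ = (1 − 0.48) × 0.054 = 0.52 × 0.054 = 0.02808
Half-life = ln 2 / λ = 0.6931 / 0.02808 ≈ 24.68 years

t_½ ≈ 24.7 years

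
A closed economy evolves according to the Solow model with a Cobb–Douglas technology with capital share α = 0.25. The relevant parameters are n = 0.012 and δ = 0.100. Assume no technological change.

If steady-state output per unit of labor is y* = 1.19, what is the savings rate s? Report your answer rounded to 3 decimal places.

s ≈ 0.189

At the steady state, Δk = 0, so s·k^α = (n + δ)·k.
Since y* = [s/(n + δ)]^(α/(1−α)), we have s/(n + δ) = (y*)^((1−α)/α) = 1.19^3 = 1.6852.
Therefore s = 1.6852 × (n + δ) = 1.6852 × 0.112 = 0.1887.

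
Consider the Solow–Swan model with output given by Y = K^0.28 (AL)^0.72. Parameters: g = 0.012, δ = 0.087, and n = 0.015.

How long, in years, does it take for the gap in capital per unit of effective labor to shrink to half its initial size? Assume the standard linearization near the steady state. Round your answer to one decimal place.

Near the steady state the convergence rate is λ = (1 − α)(n + g + δ).
λ = (1 − 0.28) × 0.114 = 0.72 × 0.114 = 0.08208
Half-life = ln 2 / λ = 0.6931 / 0.08208 ≈ 8.44 years

half-life ≈ 8.4 years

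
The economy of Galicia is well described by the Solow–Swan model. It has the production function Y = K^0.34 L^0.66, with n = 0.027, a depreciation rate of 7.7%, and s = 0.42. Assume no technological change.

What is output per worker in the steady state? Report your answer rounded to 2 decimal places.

y* ≈ 2.05

Steady state requires s·f(k) = (n + δ)·k, i.e. s·k^α = (n + δ)·k.
Rearranging, k^(1−α) = s / (n + δ).
k^0.66 = 0.42 / (0.027 + 0.077) = 0.42 / 0.104 = 4.0385
k* = 4.0385^(1/0.66) ≈ 8.2893
y* = (k*)^α = 8.2893^0.34 ≈ 2.0526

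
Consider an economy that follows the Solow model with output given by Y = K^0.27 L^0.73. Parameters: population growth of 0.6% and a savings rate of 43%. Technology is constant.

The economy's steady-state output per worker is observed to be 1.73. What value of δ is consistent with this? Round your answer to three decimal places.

At the steady state, Δk = 0, so s·k^α = (n + δ)·k.
Since y* = [s/(n + δ)]^(α/(1−α)), we have s/(n + δ) = (y*)^((1−α)/α) = 1.73^2.7037 = 4.4015.
Therefore n + δ = s / 4.4015 = 0.43 / 4.4015 = 0.0977, so δ = 0.0977 − 0.006 = 0.0917.

δ ≈ 0.092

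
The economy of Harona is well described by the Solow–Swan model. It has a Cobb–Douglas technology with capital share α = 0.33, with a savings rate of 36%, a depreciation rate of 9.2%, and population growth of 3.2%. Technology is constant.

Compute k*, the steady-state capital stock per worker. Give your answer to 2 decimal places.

Steady state requires s·f(k) = (n + δ)·k, i.e. s·k^α = (n + δ)·k.
Dividing both sides by k: k^(1−α) = s / (n + δ).
k^0.67 = 0.36 / (0.032 + 0.092) = 0.36 / 0.124 = 2.9032
k* = 2.9032^(1/0.67) ≈ 4.9075

k* = 4.91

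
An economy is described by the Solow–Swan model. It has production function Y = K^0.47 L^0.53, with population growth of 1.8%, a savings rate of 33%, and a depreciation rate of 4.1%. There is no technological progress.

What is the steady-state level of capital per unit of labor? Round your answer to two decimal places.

k* = 25.74

In steady state, investment equals break-even investment: s·k^α = (n + δ)·k.
Dividing both sides by k: k^(1−α) = s / (n + δ).
k^0.53 = 0.33 / (0.018 + 0.041) = 0.33 / 0.059 = 5.5932
k* = 5.5932^(1/0.53) ≈ 25.7442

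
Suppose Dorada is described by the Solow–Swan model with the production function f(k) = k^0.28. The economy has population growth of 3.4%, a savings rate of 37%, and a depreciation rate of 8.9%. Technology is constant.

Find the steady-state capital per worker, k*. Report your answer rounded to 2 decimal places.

k* ≈ 4.62

In steady state, investment equals break-even investment: s·k^α = (n + δ)·k.
Dividing both sides by k: k^(1−α) = s / (n + δ).
k^0.72 = 0.37 / (0.034 + 0.089) = 0.37 / 0.123 = 3.0081
k* = 3.0081^(1/0.72) ≈ 4.6163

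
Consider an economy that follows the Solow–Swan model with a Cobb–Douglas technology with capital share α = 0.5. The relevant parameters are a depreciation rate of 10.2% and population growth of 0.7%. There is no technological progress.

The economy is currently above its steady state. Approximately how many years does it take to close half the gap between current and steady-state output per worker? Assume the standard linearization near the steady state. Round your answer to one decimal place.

Near the steady state the convergence rate is λ = (1 − α)(n + δ).
λ = (1 − 0.5) × 0.109 = 0.5 × 0.109 = 0.0545
Half-life = ln 2 / λ = 0.6931 / 0.0545 ≈ 12.72 years

about 12.7 years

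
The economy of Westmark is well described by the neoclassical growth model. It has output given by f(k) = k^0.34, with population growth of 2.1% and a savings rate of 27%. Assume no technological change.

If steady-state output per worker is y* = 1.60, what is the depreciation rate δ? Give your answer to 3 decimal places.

δ ≈ 0.087

At the steady state, Δk = 0, so s·k^α = (n + δ)·k.
Since y* = [s/(n + δ)]^(α/(1−α)), we have s/(n + δ) = (y*)^((1−α)/α) = 1.60^1.9412 = 2.4902.
Therefore n + δ = s / 2.4902 = 0.27 / 2.4902 = 0.1084, so δ = 0.1084 − 0.021 = 0.0874.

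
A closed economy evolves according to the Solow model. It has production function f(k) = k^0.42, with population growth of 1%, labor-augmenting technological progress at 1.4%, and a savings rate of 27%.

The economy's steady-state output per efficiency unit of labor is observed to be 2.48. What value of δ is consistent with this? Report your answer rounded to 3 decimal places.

At the steady state, Δk = 0, so s·k^α = (n + g + δ)·k.
Since y* = [s/(n + g + δ)]^(α/(1−α)), we have s/(n + g + δ) = (y*)^((1−α)/α) = 2.48^1.381 = 3.5054.
Therefore n + g + δ = s / 3.5054 = 0.27 / 3.5054 = 0.0770, so δ = 0.0770 − 0.024 = 0.0530.

δ ≈ 0.053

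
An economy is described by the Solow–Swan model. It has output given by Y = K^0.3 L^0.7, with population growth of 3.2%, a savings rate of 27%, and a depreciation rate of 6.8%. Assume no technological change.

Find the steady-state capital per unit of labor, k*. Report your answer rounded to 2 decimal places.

k* ≈ 4.13

In steady state, investment equals break-even investment: s·k^α = (n + δ)·k.
Dividing both sides by k: k^(1−α) = s / (n + δ).
k^0.7 = 0.27 / (0.032 + 0.068) = 0.27 / 0.100 = 2.7000
k* = 2.7000^(1/0.7) ≈ 4.1327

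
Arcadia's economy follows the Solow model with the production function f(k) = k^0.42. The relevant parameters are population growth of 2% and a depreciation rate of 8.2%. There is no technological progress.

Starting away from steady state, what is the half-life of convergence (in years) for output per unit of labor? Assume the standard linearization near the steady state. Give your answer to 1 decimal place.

about 11.7 years

Near the steady state the convergence rate is λ = (1 − α)(n + δ).
λ = (1 − 0.42) × 0.102 = 0.58 × 0.102 = 0.05916
Half-life = ln 2 / λ = 0.6931 / 0.05916 ≈ 11.72 years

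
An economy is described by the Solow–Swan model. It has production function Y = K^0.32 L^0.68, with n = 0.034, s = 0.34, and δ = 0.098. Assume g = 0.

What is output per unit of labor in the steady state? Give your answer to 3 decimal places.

y* = 1.561

Steady state requires s·f(k) = (n + δ)·k, i.e. s·k^α = (n + δ)·k.
Rearranging, k^(1−α) = s / (n + δ).
k^0.68 = 0.34 / (0.034 + 0.098) = 0.34 / 0.132 = 2.5758
k* = 2.5758^(1/0.68) ≈ 4.0205
y* = (k*)^α = 4.0205^0.32 ≈ 1.5609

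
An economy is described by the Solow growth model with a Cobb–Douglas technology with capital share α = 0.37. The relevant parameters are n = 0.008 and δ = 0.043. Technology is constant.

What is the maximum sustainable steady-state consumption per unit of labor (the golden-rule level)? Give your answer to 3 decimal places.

c_gold ≈ 2.017

At the golden rule, f'(k) = n + δ, so α·k^(α−1) = n + δ and k_gold = (α/(n + δ))^(1/(1−α)).
k_gold = (0.37/0.051)^(1/0.63) = 7.2549^1.5873 ≈ 23.2317
c_gold = f(k_gold) − (n + δ)·k_gold = 3.2022 − 0.051×23.2317 ≈ 2.0174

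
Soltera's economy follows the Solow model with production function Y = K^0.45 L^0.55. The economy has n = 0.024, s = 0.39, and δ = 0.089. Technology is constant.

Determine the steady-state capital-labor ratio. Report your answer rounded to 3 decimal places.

At the steady state, Δk = 0, so s·k^α = (n + δ)·k.
Dividing both sides by k: k^(1−α) = s / (n + δ).
k^0.55 = 0.39 / (0.024 + 0.089) = 0.39 / 0.113 = 3.4513
k* = 3.4513^(1/0.55) ≈ 9.5093

k* = 9.509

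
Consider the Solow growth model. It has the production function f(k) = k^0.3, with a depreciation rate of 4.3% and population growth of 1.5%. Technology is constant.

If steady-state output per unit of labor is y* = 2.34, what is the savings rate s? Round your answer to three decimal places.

s ≈ 0.422

In steady state, investment equals break-even investment: s·k^α = (n + δ)·k.
Since y* = [s/(n + δ)]^(α/(1−α)), we have s/(n + δ) = (y*)^((1−α)/α) = 2.34^2.3333 = 7.2693.
Therefore s = 7.2693 × (n + δ) = 7.2693 × 0.058 = 0.4216.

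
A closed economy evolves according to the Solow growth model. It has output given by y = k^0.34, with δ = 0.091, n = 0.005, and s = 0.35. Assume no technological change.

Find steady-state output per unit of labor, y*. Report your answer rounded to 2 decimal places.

In steady state, investment equals break-even investment: s·k^α = (n + δ)·k.
Rearranging, k^(1−α) = s / (n + δ).
k^0.66 = 0.35 / (0.005 + 0.091) = 0.35 / 0.096 = 3.6458
k* = 3.6458^(1/0.66) ≈ 7.0991
y* = (k*)^α = 7.0991^0.34 ≈ 1.9472

y* = 1.95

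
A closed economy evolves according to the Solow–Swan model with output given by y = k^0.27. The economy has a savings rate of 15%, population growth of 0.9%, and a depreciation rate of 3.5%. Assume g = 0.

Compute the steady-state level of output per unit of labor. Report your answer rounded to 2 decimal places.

Steady state requires s·f(k) = (n + δ)·k, i.e. s·k^α = (n + δ)·k.
Dividing both sides by k: k^(1−α) = s / (n + δ).
k^0.73 = 0.15 / (0.009 + 0.035) = 0.15 / 0.044 = 3.4091
k* = 3.4091^(1/0.73) ≈ 5.3659
y* = (k*)^α = 5.3659^0.27 ≈ 1.5740

y* ≈ 1.57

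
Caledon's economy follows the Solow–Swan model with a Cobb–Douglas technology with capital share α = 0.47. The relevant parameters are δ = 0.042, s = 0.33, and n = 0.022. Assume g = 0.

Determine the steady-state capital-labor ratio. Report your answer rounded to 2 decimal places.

In steady state, investment equals break-even investment: s·k^α = (n + δ)·k.
Dividing both sides by k: k^(1−α) = s / (n + δ).
k^0.53 = 0.33 / (0.022 + 0.042) = 0.33 / 0.064 = 5.1563
k* = 5.1563^(1/0.53) ≈ 22.0818

k* ≈ 22.08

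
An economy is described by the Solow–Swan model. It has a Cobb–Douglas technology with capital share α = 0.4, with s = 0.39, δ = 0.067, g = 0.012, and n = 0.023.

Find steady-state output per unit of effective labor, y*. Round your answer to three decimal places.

At the steady state, Δk = 0, so s·k^α = (n + g + δ)·k.
Rearranging, k^(1−α) = s / (n + g + δ).
k^0.6 = 0.39 / (0.023 + 0.012 + 0.067) = 0.39 / 0.102 = 3.8235
k* = 3.8235^(1/0.6) ≈ 9.3491
y* = (k*)^α = 9.3491^0.4 ≈ 2.4452

y* ≈ 2.445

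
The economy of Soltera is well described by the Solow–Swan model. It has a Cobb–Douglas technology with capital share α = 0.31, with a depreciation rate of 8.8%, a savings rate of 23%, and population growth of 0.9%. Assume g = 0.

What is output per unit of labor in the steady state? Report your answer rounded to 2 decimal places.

y* = 1.47

In steady state, investment equals break-even investment: s·k^α = (n + δ)·k.
Dividing both sides by k: k^(1−α) = s / (n + δ).
k^0.69 = 0.23 / (0.009 + 0.088) = 0.23 / 0.097 = 2.3711
k* = 2.3711^(1/0.69) ≈ 3.4947
y* = (k*)^α = 3.4947^0.31 ≈ 1.4739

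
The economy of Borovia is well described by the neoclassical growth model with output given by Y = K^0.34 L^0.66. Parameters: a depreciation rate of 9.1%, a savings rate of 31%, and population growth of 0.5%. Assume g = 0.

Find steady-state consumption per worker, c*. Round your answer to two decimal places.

c* ≈ 1.26

In steady state, investment equals break-even investment: s·k^α = (n + δ)·k.
Dividing both sides by k: k^(1−α) = s / (n + δ).
k^0.66 = 0.31 / (0.005 + 0.091) = 0.31 / 0.096 = 3.2292
k* = 3.2292^(1/0.66) ≈ 5.9069
y* = (k*)^α = 5.9069^0.34 ≈ 1.8292
c* = (1 − s)·y* = (1 − 0.31) × 1.8292 ≈ 1.2621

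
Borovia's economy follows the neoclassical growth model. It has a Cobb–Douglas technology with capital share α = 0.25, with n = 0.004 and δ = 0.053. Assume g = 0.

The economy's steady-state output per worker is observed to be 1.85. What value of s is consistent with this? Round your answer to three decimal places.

Steady state requires s·f(k) = (n + δ)·k, i.e. s·k^α = (n + δ)·k.
Since y* = [s/(n + δ)]^(α/(1−α)), we have s/(n + δ) = (y*)^((1−α)/α) = 1.85^3 = 6.3316.
Therefore s = 6.3316 × (n + δ) = 6.3316 × 0.057 = 0.3609.

s ≈ 0.361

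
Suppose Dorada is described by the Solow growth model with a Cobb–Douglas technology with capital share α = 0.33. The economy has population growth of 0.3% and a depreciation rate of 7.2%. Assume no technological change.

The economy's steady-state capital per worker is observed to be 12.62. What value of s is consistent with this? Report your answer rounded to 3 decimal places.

Steady state requires s·f(k) = (n + δ)·k, i.e. s·k^α = (n + δ)·k.
So s / (n + δ) = (k*)^(1−α) = 12.62^0.67 = 5.4665.
Therefore s = 5.4665 × (n + δ) = 5.4665 × 0.075 = 0.4100.

s ≈ 0.410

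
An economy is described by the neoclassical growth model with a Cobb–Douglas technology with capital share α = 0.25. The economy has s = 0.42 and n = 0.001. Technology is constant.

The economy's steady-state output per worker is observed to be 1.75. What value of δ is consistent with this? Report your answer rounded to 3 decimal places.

Steady state requires s·f(k) = (n + δ)·k, i.e. s·k^α = (n + δ)·k.
Since y* = [s/(n + δ)]^(α/(1−α)), we have s/(n + δ) = (y*)^((1−α)/α) = 1.75^3 = 5.3594.
Therefore n + δ = s / 5.3594 = 0.42 / 5.3594 = 0.0784, so δ = 0.0784 − 0.001 = 0.0774.

δ ≈ 0.077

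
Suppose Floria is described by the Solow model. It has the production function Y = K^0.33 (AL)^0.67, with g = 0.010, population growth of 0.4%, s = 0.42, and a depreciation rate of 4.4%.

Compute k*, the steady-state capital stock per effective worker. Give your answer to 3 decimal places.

In steady state, investment equals break-even investment: s·k^α = (n + g + δ)·k.
Rearranging, k^(1−α) = s / (n + g + δ).
k^0.67 = 0.42 / (0.004 + 0.010 + 0.044) = 0.42 / 0.058 = 7.2414
k* = 7.2414^(1/0.67) ≈ 19.2007

k* = 19.201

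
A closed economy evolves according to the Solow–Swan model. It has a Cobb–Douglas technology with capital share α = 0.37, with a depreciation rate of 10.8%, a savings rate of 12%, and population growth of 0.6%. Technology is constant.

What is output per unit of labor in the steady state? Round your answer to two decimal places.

y* ≈ 1.03

Steady state requires s·f(k) = (n + δ)·k, i.e. s·k^α = (n + δ)·k.
Rearranging, k^(1−α) = s / (n + δ).
k^0.63 = 0.12 / (0.006 + 0.108) = 0.12 / 0.114 = 1.0526
k* = 1.0526^(1/0.63) ≈ 1.0848
y* = (k*)^α = 1.0848^0.37 ≈ 1.0306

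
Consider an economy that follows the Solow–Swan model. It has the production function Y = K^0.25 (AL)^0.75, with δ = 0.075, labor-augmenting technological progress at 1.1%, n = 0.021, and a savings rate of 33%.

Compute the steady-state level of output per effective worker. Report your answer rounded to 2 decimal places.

At the steady state, Δk = 0, so s·k^α = (n + g + δ)·k.
Rearranging, k^(1−α) = s / (n + g + δ).
k^0.75 = 0.33 / (0.021 + 0.011 + 0.075) = 0.33 / 0.107 = 3.0841
k* = 3.0841^(1/0.75) ≈ 4.4892
y* = (k*)^α = 4.4892^0.25 ≈ 1.4556

y* ≈ 1.46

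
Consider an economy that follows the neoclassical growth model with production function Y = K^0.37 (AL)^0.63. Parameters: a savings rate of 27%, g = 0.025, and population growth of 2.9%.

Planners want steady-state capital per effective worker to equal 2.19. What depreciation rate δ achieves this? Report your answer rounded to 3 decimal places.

δ ≈ 0.111

In steady state, investment equals break-even investment: s·k^α = (n + g + δ)·k.
So s / (n + g + δ) = (k*)^(1−α) = 2.19^0.63 = 1.6386.
Therefore n + g + δ = s / 1.6386 = 0.27 / 1.6386 = 0.1648, so δ = 0.1648 − 0.054 = 0.1108.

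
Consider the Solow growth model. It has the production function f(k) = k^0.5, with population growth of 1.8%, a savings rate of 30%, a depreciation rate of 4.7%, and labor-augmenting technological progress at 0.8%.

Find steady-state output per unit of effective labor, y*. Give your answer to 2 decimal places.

y* ≈ 4.11

At the steady state, Δk = 0, so s·k^α = (n + g + δ)·k.
Rearranging, k^(1−α) = s / (n + g + δ).
k^0.5 = 0.30 / (0.018 + 0.008 + 0.047) = 0.30 / 0.073 = 4.1096
k* = 4.1096^(1/0.5) ≈ 16.8888
y* = (k*)^α = 16.8888^0.5 ≈ 4.1096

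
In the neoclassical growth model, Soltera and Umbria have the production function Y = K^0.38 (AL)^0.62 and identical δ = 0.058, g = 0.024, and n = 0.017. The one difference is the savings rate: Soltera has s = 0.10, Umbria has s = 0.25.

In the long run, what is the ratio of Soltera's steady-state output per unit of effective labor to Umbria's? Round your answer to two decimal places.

Steady-state y* = [s/(n + g + δ)]^(α/(1−α)), so the ratio is [ (s_S/(n + g + δ)_S) / (s_U/(n + g + δ)_U) ]^0.6129.
s_S/(n + g + δ)_S = 0.10/0.099 = 1.0101; s_U/(n + g + δ)_U = 0.25/0.099 = 2.5253.
Ratio = (1.0101/2.5253)^0.6129 = 0.4000^0.6129 ≈ 0.5703

y*_S / y*_U ≈ 0.57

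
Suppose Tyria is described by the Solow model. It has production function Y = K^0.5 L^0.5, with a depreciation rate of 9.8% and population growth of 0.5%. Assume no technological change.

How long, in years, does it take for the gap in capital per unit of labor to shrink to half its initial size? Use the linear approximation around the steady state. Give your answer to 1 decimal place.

Near the steady state the convergence rate is λ = (1 − α)(n + δ).
λ = (1 − 0.5) × 0.103 = 0.5 × 0.103 = 0.0515
Half-life = ln 2 / λ = 0.6931 / 0.0515 ≈ 13.46 years

t_½ ≈ 13.5 years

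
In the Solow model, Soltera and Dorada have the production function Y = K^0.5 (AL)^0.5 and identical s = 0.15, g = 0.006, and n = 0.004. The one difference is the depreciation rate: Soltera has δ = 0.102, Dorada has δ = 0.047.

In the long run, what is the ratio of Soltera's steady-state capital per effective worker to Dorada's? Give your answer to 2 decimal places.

Steady-state k* = [s/(n + g + δ)]^(1/(1−α)), so the ratio is [ (s_S/(n + g + δ)_S) / (s_D/(n + g + δ)_D) ]^2.
s_S/(n + g + δ)_S = 0.15/0.112 = 1.3393; s_D/(n + g + δ)_D = 0.15/0.057 = 2.6316.
Ratio = (1.3393/2.6316)^2 = 0.5089^2 ≈ 0.2590

ratio ≈ 0.26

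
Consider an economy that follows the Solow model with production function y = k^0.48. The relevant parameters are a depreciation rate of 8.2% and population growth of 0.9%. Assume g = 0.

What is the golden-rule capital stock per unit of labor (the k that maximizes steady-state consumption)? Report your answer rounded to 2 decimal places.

The golden rule sets f'(k) = n + δ, i.e. α·k^(α−1) = n + δ.
So k^(1−α) = α / (n + δ) = 0.48 / 0.091 = 5.2747.
k_gold = 5.2747^(1/0.52) ≈ 24.4817

k_gold ≈ 24.48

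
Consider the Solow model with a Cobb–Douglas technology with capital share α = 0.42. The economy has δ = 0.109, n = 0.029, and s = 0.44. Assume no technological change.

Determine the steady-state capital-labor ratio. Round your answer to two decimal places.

At the steady state, Δk = 0, so s·k^α = (n + δ)·k.
Dividing both sides by k: k^(1−α) = s / (n + δ).
k^0.58 = 0.44 / (0.029 + 0.109) = 0.44 / 0.138 = 3.1884
k* = 3.1884^(1/0.58) ≈ 7.3829

k* = 7.38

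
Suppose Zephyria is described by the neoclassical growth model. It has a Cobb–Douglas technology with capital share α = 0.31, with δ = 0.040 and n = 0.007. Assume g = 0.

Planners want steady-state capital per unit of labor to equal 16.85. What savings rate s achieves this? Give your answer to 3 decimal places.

In steady state, investment equals break-even investment: s·k^α = (n + δ)·k.
So s / (n + δ) = (k*)^(1−α) = 16.85^0.69 = 7.0203.
Therefore s = 7.0203 × (n + δ) = 7.0203 × 0.047 = 0.3300.

s ≈ 0.330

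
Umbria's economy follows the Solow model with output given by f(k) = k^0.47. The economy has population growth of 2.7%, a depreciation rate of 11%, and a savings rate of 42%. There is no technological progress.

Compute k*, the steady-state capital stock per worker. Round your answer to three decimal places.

k* ≈ 8.279

Steady state requires s·f(k) = (n + δ)·k, i.e. s·k^α = (n + δ)·k.
Dividing both sides by k: k^(1−α) = s / (n + δ).
k^0.53 = 0.42 / (0.027 + 0.110) = 0.42 / 0.137 = 3.0657
k* = 3.0657^(1/0.53) ≈ 8.2790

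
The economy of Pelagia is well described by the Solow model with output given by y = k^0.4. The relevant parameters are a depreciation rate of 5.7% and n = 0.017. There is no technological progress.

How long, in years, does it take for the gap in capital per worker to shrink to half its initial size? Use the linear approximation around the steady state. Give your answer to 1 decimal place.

Near the steady state the convergence rate is λ = (1 − α)(n + δ).
λ = (1 − 0.4) × 0.074 = 0.6 × 0.074 = 0.0444
Half-life = ln 2 / λ = 0.6931 / 0.0444 ≈ 15.61 years

t_½ ≈ 15.6 years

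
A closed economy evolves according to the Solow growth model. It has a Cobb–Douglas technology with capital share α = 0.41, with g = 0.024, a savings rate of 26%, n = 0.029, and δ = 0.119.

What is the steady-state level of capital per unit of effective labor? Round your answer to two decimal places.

k* = 2.01

Steady state requires s·f(k) = (n + g + δ)·k, i.e. s·k^α = (n + g + δ)·k.
Rearranging, k^(1−α) = s / (n + g + δ).
k^0.59 = 0.26 / (0.029 + 0.024 + 0.119) = 0.26 / 0.172 = 1.5116
k* = 1.5116^(1/0.59) ≈ 2.0143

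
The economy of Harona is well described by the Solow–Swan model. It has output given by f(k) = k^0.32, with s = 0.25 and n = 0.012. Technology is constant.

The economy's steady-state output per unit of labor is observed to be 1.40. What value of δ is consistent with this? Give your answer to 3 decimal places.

δ ≈ 0.110

At the steady state, Δk = 0, so s·k^α = (n + δ)·k.
Since y* = [s/(n + δ)]^(α/(1−α)), we have s/(n + δ) = (y*)^((1−α)/α) = 1.40^2.125 = 2.0442.
Therefore n + δ = s / 2.0442 = 0.25 / 2.0442 = 0.1223, so δ = 0.1223 − 0.012 = 0.1103.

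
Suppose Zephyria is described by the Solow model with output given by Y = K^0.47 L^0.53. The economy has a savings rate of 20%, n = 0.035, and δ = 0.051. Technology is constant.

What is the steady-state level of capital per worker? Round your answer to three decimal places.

k* = 4.916

Steady state requires s·f(k) = (n + δ)·k, i.e. s·k^α = (n + δ)·k.
Dividing both sides by k: k^(1−α) = s / (n + δ).
k^0.53 = 0.20 / (0.035 + 0.051) = 0.20 / 0.086 = 2.3256
k* = 2.3256^(1/0.53) ≈ 4.9156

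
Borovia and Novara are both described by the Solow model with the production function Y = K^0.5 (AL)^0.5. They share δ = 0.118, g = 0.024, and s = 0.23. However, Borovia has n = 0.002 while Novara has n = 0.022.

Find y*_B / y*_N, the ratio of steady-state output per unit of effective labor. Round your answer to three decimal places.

y*_B / y*_N ≈ 1.139

Steady-state y* = [s/(n + g + δ)]^(α/(1−α)), so the ratio is [ (s_B/(n + g + δ)_B) / (s_N/(n + g + δ)_N) ]^1.
s_B/(n + g + δ)_B = 0.23/0.144 = 1.5972; s_N/(n + g + δ)_N = 0.23/0.164 = 1.4024.
Ratio = (1.5972/1.4024)^1 = 1.1389^1 ≈ 1.1389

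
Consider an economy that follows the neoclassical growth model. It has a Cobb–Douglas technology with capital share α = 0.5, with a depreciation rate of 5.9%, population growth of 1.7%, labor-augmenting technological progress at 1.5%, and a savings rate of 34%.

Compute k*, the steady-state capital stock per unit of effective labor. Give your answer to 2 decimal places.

k* = 13.96

Steady state requires s·f(k) = (n + g + δ)·k, i.e. s·k^α = (n + g + δ)·k.
Rearranging, k^(1−α) = s / (n + g + δ).
k^0.5 = 0.34 / (0.017 + 0.015 + 0.059) = 0.34 / 0.091 = 3.7363
k* = 3.7363^(1/0.5) ≈ 13.9599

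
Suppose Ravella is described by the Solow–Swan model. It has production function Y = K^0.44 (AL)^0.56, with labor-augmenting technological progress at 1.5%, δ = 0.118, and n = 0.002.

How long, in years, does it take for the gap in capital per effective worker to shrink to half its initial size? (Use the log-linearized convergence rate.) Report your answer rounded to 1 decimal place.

t_½ ≈ 9.2 years

Near the steady state the convergence rate is λ = (1 − α)(n + g + δ).
λ = (1 − 0.44) × 0.135 = 0.56 × 0.135 = 0.0756
Half-life = ln 2 / λ = 0.6931 / 0.0756 ≈ 9.17 years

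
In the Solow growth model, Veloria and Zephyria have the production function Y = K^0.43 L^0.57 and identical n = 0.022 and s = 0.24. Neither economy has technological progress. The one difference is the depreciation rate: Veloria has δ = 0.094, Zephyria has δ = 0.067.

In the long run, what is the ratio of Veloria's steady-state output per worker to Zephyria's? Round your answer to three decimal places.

Steady-state y* = [s/(n + δ)]^(α/(1−α)), so the ratio is [ (s_V/(n + δ)_V) / (s_Z/(n + δ)_Z) ]^0.7544.
s_V/(n + δ)_V = 0.24/0.116 = 2.0690; s_Z/(n + δ)_Z = 0.24/0.089 = 2.6966.
Ratio = (2.0690/2.6966)^0.7544 = 0.7673^0.7544 ≈ 0.8189

ratio ≈ 0.819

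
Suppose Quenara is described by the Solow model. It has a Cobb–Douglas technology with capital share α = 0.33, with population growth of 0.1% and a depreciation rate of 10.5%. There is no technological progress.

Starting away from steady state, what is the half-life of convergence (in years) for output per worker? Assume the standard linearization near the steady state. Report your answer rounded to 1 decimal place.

about 9.8 years

Near the steady state the convergence rate is λ = (1 − α)(n + δ).
λ = (1 − 0.33) × 0.106 = 0.67 × 0.106 = 0.07102
Half-life = ln 2 / λ = 0.6931 / 0.07102 ≈ 9.76 years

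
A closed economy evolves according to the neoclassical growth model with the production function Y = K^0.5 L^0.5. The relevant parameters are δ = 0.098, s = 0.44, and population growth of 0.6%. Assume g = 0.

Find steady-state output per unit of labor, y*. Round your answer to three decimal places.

In steady state, investment equals break-even investment: s·k^α = (n + δ)·k.
Dividing both sides by k: k^(1−α) = s / (n + δ).
k^0.5 = 0.44 / (0.006 + 0.098) = 0.44 / 0.104 = 4.2308
k* = 4.2308^(1/0.5) ≈ 17.8997
y* = (k*)^α = 17.8997^0.5 ≈ 4.2308

y* = 4.231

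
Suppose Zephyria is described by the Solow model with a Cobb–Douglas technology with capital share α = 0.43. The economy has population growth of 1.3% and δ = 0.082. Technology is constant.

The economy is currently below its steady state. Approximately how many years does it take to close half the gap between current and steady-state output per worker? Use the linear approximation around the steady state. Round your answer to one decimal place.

about 12.8 years

Near the steady state the convergence rate is λ = (1 − α)(n + δ).
λ = (1 − 0.43) × 0.095 = 0.57 × 0.095 = 0.05415
Half-life = ln 2 / λ = 0.6931 / 0.05415 ≈ 12.80 years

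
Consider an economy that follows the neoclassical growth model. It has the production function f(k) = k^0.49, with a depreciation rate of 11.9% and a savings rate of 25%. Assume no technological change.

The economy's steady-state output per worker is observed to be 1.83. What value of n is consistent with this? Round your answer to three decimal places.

n ≈ 0.014

Steady state requires s·f(k) = (n + δ)·k, i.e. s·k^α = (n + δ)·k.
Since y* = [s/(n + δ)]^(α/(1−α)), we have s/(n + δ) = (y*)^((1−α)/α) = 1.83^1.0408 = 1.8757.
Therefore n + δ = s / 1.8757 = 0.25 / 1.8757 = 0.1333, so n = 0.1333 − 0.119 = 0.0143.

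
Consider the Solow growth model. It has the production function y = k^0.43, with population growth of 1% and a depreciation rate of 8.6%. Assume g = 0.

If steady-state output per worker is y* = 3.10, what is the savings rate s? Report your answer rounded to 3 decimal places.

s ≈ 0.430

In steady state, investment equals break-even investment: s·k^α = (n + δ)·k.
Since y* = [s/(n + δ)]^(α/(1−α)), we have s/(n + δ) = (y*)^((1−α)/α) = 3.10^1.3256 = 4.4807.
Therefore s = 4.4807 × (n + δ) = 4.4807 × 0.096 = 0.4301.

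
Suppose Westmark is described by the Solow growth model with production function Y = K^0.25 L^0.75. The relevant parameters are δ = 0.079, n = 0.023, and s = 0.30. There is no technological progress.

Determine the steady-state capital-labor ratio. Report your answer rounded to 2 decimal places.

k* = 4.21

Steady state requires s·f(k) = (n + δ)·k, i.e. s·k^α = (n + δ)·k.
Rearranging, k^(1−α) = s / (n + δ).
k^0.75 = 0.30 / (0.023 + 0.079) = 0.30 / 0.102 = 2.9412
k* = 2.9412^(1/0.75) ≈ 4.2140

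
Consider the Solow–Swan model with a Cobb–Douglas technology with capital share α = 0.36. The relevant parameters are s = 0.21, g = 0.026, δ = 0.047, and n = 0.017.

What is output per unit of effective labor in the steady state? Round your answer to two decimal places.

Steady state requires s·f(k) = (n + g + δ)·k, i.e. s·k^α = (n + g + δ)·k.
Rearranging, k^(1−α) = s / (n + g + δ).
k^0.64 = 0.21 / (0.017 + 0.026 + 0.047) = 0.21 / 0.090 = 2.3333
k* = 2.3333^(1/0.64) ≈ 3.7580
y* = (k*)^α = 3.7580^0.36 ≈ 1.6106

y* ≈ 1.61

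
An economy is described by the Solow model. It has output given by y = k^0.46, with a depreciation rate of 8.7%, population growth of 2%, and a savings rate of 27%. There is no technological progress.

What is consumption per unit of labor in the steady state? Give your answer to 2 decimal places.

c* = 1.61

In steady state, investment equals break-even investment: s·k^α = (n + δ)·k.
Rearranging, k^(1−α) = s / (n + δ).
k^0.54 = 0.27 / (0.020 + 0.087) = 0.27 / 0.107 = 2.5234
k* = 2.5234^(1/0.54) ≈ 5.5516
y* = (k*)^α = 5.5516^0.46 ≈ 2.2000
c* = (1 − s)·y* = (1 − 0.27) × 2.2000 ≈ 1.6060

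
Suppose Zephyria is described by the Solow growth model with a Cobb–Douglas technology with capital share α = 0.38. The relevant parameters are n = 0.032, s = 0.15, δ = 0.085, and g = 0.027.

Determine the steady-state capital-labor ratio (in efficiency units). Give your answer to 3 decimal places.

k* ≈ 1.068

In steady state, investment equals break-even investment: s·k^α = (n + g + δ)·k.
Rearranging, k^(1−α) = s / (n + g + δ).
k^0.62 = 0.15 / (0.032 + 0.027 + 0.085) = 0.15 / 0.144 = 1.0417
k* = 1.0417^(1/0.62) ≈ 1.0681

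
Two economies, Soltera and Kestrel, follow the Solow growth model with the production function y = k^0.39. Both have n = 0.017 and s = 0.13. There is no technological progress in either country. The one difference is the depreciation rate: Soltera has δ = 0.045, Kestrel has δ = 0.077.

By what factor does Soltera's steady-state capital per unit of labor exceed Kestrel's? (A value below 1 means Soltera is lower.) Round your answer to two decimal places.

k*_S / k*_K ≈ 1.98

Steady-state k* = [s/(n + δ)]^(1/(1−α)), so the ratio is [ (s_S/(n + δ)_S) / (s_K/(n + δ)_K) ]^1.6393.
s_S/(n + δ)_S = 0.13/0.062 = 2.0968; s_K/(n + δ)_K = 0.13/0.094 = 1.3830.
Ratio = (2.0968/1.3830)^1.6393 = 1.5161^1.6393 ≈ 1.9782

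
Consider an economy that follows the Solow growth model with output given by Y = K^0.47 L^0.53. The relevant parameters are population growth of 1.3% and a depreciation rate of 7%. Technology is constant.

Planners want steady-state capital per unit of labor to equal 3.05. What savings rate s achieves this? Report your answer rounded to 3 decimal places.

s ≈ 0.150

In steady state, investment equals break-even investment: s·k^α = (n + δ)·k.
So s / (n + δ) = (k*)^(1−α) = 3.05^0.53 = 1.8058.
Therefore s = 1.8058 × (n + δ) = 1.8058 × 0.083 = 0.1499.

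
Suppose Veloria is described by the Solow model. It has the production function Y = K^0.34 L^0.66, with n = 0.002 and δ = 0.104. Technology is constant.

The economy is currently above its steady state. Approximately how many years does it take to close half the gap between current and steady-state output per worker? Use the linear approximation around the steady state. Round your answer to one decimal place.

Near the steady state the convergence rate is λ = (1 − α)(n + δ).
λ = (1 − 0.34) × 0.106 = 0.66 × 0.106 = 0.06996
Half-life = ln 2 / λ = 0.6931 / 0.06996 ≈ 9.91 years

about 9.9 years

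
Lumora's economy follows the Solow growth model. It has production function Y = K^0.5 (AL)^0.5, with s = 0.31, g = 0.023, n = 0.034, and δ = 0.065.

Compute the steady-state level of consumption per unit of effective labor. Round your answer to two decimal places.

In steady state, investment equals break-even investment: s·k^α = (n + g + δ)·k.
Rearranging, k^(1−α) = s / (n + g + δ).
k^0.5 = 0.31 / (0.034 + 0.023 + 0.065) = 0.31 / 0.122 = 2.5410
k* = 2.5410^(1/0.5) ≈ 6.4567
y* = (k*)^α = 6.4567^0.5 ≈ 2.5410
c* = (1 − s)·y* = (1 − 0.31) × 2.5410 ≈ 1.7533

c* ≈ 1.75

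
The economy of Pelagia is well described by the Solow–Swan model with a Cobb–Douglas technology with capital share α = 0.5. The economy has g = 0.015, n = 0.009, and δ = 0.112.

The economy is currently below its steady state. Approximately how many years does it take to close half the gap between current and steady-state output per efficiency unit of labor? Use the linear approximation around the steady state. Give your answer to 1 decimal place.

half-life ≈ 10.2 years

Near the steady state the convergence rate is λ = (1 − α)(n + g + δ).
λ = (1 − 0.5) × 0.136 = 0.5 × 0.136 = 0.0680
Half-life = ln 2 / λ = 0.6931 / 0.0680 ≈ 10.19 years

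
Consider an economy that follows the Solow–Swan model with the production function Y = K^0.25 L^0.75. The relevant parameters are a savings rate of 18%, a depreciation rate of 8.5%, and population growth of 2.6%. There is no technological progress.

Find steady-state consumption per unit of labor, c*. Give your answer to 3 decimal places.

Steady state requires s·f(k) = (n + δ)·k, i.e. s·k^α = (n + δ)·k.
Dividing both sides by k: k^(1−α) = s / (n + δ).
k^0.75 = 0.18 / (0.026 + 0.085) = 0.18 / 0.111 = 1.6216
k* = 1.6216^(1/0.75) ≈ 1.9051
y* = (k*)^α = 1.9051^0.25 ≈ 1.1748
c* = (1 − s)·y* = (1 − 0.18) × 1.1748 ≈ 0.9633

c* ≈ 0.963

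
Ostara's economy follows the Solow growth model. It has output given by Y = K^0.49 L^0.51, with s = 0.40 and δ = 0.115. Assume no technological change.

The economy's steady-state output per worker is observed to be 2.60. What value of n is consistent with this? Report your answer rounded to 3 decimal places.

n ≈ 0.033

Steady state requires s·f(k) = (n + δ)·k, i.e. s·k^α = (n + δ)·k.
Since y* = [s/(n + δ)]^(α/(1−α)), we have s/(n + δ) = (y*)^((1−α)/α) = 2.60^1.0408 = 2.7034.
Therefore n + δ = s / 2.7034 = 0.40 / 2.7034 = 0.1480, so n = 0.1480 − 0.115 = 0.0330.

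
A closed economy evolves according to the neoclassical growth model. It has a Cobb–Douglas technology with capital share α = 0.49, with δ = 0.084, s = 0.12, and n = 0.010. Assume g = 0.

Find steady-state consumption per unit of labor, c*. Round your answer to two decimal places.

At the steady state, Δk = 0, so s·k^α = (n + δ)·k.
Dividing both sides by k: k^(1−α) = s / (n + δ).
k^0.51 = 0.12 / (0.010 + 0.084) = 0.12 / 0.094 = 1.2766
k* = 1.2766^(1/0.51) ≈ 1.6142
y* = (k*)^α = 1.6142^0.49 ≈ 1.2644
c* = (1 − s)·y* = (1 − 0.12) × 1.2644 ≈ 1.1127

c* ≈ 1.11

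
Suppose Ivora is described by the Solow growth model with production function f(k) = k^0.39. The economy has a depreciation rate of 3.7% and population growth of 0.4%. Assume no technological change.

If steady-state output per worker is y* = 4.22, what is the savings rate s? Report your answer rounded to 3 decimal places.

s ≈ 0.390

In steady state, investment equals break-even investment: s·k^α = (n + δ)·k.
Since y* = [s/(n + δ)]^(α/(1−α)), we have s/(n + δ) = (y*)^((1−α)/α) = 4.22^1.5641 = 9.5072.
Therefore s = 9.5072 × (n + δ) = 9.5072 × 0.041 = 0.3898.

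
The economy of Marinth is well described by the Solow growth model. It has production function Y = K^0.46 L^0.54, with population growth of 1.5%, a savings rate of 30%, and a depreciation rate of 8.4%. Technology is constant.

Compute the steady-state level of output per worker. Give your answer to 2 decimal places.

At the steady state, Δk = 0, so s·k^α = (n + δ)·k.
Rearranging, k^(1−α) = s / (n + δ).
k^0.54 = 0.30 / (0.015 + 0.084) = 0.30 / 0.099 = 3.0303
k* = 3.0303^(1/0.54) ≈ 7.7918
y* = (k*)^α = 7.7918^0.46 ≈ 2.5713

y* ≈ 2.57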